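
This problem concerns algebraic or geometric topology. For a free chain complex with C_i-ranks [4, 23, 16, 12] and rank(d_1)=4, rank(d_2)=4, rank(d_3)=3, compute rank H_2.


rank H_k = rank(ker d_k) - rank(im d_{k+1}).
rank(ker d_2) = rank(C_2) - rank(d_2) = 16 - 4 = 12.
rank(im d_{2+1}) = 3.
rank H_2 = 12 - 3 = 9

9


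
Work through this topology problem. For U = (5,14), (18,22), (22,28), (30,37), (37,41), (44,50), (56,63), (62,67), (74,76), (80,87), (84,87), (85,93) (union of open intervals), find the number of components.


Sort and merge overlapping open intervals.
Merged: (5,14), (18,22), (22,28), (30,37), (37,41), (44,50), (56,67), (74,76), (80,93).
Number of components = 9

9


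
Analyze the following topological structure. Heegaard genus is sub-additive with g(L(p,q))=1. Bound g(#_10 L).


Heegaard genus satisfies g(A#B) <= g(A) + g(B).
Each lens space has g = 1.
Upper bound: 10 * 1 = 10

10


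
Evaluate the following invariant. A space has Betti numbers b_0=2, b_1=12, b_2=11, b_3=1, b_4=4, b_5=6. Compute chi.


chi = sum_k (-1)^k b_k.
= (2) + (-12) + (11) + (-1) + (4) + (-6)
= -2

-2


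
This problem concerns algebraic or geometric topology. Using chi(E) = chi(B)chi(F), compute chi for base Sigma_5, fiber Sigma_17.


For a fiber bundle F -> E -> B (with CW structure): chi(E) = chi(B) * chi(F).
chi(Sigma_5) = -8, chi(Sigma_17) = -32.
chi(E) = (-8) * (-32) = 256

256


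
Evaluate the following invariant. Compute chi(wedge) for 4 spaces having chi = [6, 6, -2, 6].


chi(A v B) = chi(A) + chi(B) - 1 (one point identified).
For 4 spaces: chi = (sum chi_i) - (4 - 1).
sum = 16; chi = 16 - 3 = 13

13


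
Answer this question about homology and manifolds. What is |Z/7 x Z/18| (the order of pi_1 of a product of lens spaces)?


pi_1(X x Y) = pi_1(X) x pi_1(Y).
pi_1(L(7,1)) = Z/7, pi_1(L(18,1)) = Z/18.
|Z/7 x Z/18| = 7 * 18 = 126

126


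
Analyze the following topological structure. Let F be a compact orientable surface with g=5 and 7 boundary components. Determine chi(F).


For a compact orientable surface with genus g and b boundary components: chi = 2 - 2g - b.
chi = 2 - 2*5 - 7 = 2 - 10 - 7 = -15

-15


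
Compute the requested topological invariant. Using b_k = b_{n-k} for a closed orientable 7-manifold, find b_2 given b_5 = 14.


Poincare duality for closed orientable n-manifolds: b_k = b_{n-k}.
Here n = 7, so b_2 = b_5 = 14

14


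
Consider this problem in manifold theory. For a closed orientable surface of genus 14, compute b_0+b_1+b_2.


For Sigma_14: b_0 = 1, b_1 = 2g = 28, b_2 = 1.
Total = 1 + 28 + 1 = 30

30


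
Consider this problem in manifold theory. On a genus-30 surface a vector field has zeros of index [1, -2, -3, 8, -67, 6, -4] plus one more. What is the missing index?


Poincare-Hopf: sum of indices = chi(M).
chi(Sigma_30) = 2 - 2*30 = -58.
Sum of known indices = -61.
x = chi - (sum known) = -58 - (-61) = 3

3


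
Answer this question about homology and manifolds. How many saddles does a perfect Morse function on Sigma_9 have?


A perfect Morse function has m_k = b_k.
For Sigma_9: b_0=1, b_1=2g=18, b_2=1.
Saddles m_1 = 2g = 18

18


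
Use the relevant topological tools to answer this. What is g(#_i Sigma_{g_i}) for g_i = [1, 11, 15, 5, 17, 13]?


Genus is additive under connected sum of orientable surfaces.
g = 1 + 11 + 15 + 5 + 17 + 13 = 62

62


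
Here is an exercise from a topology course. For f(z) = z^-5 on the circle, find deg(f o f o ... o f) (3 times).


deg(f) = -5. Degree is multiplicative: deg(f^3) = (deg f)^3.
deg(f^3) = (-5)^3 = -125

-125


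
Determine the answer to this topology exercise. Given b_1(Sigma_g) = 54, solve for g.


For a closed orientable surface: b_1 = 2g.
54 = 2g
g = 54 / 2 = 27

27


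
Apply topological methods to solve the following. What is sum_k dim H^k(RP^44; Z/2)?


H^k(RP^44; Z/2) = Z/2 for each 0 <= k <= 44.
Total dimension = 44 + 1 = 45

45


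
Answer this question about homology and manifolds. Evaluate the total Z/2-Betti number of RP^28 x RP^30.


dim H^*(RP^n; Z/2) = n+1 (one Z/2 in each degree 0..n).
Total Betti number is multiplicative.
Total = (28+1) * (30+1) = 29 * 31 = 899

899


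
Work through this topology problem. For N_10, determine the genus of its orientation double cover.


chi(N_10) = 2 - 10 = -8.
Double cover: chi(Sigma_g) = 2 * chi(N_10) = 2*(-8) = -16.
2 - 2g = -16, so g = (2 - (-16))/2 = 18/2 = 9

9


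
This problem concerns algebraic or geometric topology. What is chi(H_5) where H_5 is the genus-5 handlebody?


A genus-g handlebody deformation retracts to a wedge of g circles.
chi(vee_g S^1) = 1 - g.
chi(H_5) = 1 - 5 = -4

-4


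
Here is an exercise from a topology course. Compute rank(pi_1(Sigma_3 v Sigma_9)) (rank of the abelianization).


For a wedge: H_1(A v B) = H_1(A) + H_1(B).
b_1(Sigma_3) = 6, b_1(Sigma_9) = 18.
b_1 = 6 + 18 = 24

24


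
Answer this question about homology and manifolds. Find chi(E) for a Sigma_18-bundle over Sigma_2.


For a fiber bundle F -> E -> B (with CW structure): chi(E) = chi(B) * chi(F).
chi(Sigma_2) = -2, chi(Sigma_18) = -34.
chi(E) = (-2) * (-34) = 68

68


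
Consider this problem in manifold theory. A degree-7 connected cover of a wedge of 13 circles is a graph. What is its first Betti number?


Nielsen-Schreier: an index-n subgroup of F_r is free of rank 1 + n(r-1).
Equivalently: chi(cover) = n*chi(base); chi(vee_r S^1) = 1 - 13 = -12.
chi(E) = 7*(-12) = -84; rank = 1 - chi(E) = 1 - (-84) = 85.
rank = 1 + 7*(13-1) = 1 + 84 = 85

85


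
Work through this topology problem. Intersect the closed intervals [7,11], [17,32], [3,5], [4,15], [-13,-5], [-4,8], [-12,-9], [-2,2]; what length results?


Intersection = [max(a_i), min(b_i)] = [17, -9].
Since 17 > -9, the intersection is empty.
Length = 0

0


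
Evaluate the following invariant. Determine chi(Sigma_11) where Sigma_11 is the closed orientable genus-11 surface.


For a closed orientable surface of genus g: chi = 2 - 2g.
Here g = 11.
chi = 2 - 2*11 = 2 - 22 = -20

-20


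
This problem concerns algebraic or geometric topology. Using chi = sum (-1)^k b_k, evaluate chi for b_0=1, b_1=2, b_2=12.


chi = sum_k (-1)^k b_k.
= (1) + (-2) + (12)
= 11

11


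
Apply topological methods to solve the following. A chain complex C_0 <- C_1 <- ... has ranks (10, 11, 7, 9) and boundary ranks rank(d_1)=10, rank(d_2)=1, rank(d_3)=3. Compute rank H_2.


rank H_k = rank(ker d_k) - rank(im d_{k+1}).
rank(ker d_2) = rank(C_2) - rank(d_2) = 7 - 1 = 6.
rank(im d_{2+1}) = 3.
rank H_2 = 6 - 3 = 3

3


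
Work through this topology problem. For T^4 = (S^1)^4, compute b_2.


By the Kunneth formula, b_k(T^n) = C(n,k).
b_2(T^4) = C(4,2).
C(4,2) = 4!/(2!*2!) = 6

6


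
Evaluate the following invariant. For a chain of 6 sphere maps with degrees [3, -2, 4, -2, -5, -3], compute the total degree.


Degree is multiplicative: deg(composition) = product of degrees.
= (3) * (-2) * (4) * (-2) * (-5) * (-3) = 720

720


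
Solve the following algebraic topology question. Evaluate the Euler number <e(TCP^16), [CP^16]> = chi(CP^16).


For any closed oriented manifold, <e(TM),[M]> = chi(M).
chi(CP^16) = 16+1 = 17

17


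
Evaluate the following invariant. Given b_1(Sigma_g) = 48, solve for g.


For a closed orientable surface: b_1 = 2g.
48 = 2g
g = 48 / 2 = 24

24


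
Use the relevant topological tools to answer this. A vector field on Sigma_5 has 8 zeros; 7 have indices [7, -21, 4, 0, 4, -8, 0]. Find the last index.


Poincare-Hopf: sum of indices = chi(M).
chi(Sigma_5) = 2 - 2*5 = -8.
Sum of known indices = -14.
x = chi - (sum known) = -8 - (-14) = 6

6


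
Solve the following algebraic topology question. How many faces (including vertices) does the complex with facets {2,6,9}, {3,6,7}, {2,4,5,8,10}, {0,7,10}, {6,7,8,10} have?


Each maximal simplex on m vertices has 2^m - 1 nonempty faces.
Take the union (dedupe shared faces).
Total distinct faces = 56

56


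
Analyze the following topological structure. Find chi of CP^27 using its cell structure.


CP^27 has one cell in each even dimension 0, 2, ..., 2*27 (27+1 cells total).
All cells are even-dimensional, so chi = number of cells.
chi = 27 + 1 = 28

28


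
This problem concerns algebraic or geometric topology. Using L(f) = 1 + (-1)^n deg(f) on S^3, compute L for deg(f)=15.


On S^3: L(f) = tr(f_0*) + (-1)^3 tr(f_3*) = 1 + (-1)^3 * deg(f).
L(f) = 1 + (-1)^3 * 15 = 1 + -15 = -14

-14


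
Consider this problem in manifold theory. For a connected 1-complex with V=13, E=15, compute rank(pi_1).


For a connected graph: rank(pi_1) = b_1 = E - V + 1 = 1 - chi.
chi = V - E = 13 - 15 = -2.
rank = 1 - (-2) = 15 - 13 + 1 = 3

3


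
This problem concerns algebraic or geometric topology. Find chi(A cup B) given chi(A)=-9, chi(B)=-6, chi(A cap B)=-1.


chi(A cup B) = chi(A) + chi(B) - chi(A cap B)
= -9 + (-6) - (-1)
= -14

-14


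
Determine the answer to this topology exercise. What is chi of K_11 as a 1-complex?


K_11: V = 11, E = C(11,2) = 55.
chi = V - E = 11 - 55 = -44

-44


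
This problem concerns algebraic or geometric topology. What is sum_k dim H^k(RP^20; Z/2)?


H^k(RP^20; Z/2) = Z/2 for each 0 <= k <= 20.
Total dimension = 20 + 1 = 21

21


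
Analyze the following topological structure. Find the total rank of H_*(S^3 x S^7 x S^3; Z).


Total Betti number is multiplicative under products.
Each S^d (d>=1) has total Betti number 2.
There are 3 sphere factors.
Total = 2^3 = 8

8


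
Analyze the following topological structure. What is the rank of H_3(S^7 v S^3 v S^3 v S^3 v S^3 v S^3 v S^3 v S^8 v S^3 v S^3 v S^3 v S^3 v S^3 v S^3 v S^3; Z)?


For a wedge of spheres, H_k (k>0) is free on one generator per sphere of dimension k.
Spheres of dimension 3: count = 13.
b_3 = 13

13


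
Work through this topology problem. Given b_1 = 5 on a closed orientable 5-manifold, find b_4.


Poincare duality for closed orientable n-manifolds: b_k = b_{n-k}.
Here n = 5, so b_4 = b_1 = 5

5


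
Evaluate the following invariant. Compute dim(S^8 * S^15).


Join of spheres: S^m * S^n = S^{m+n+1}.
dim = 8 + 15 + 1 = 24

24


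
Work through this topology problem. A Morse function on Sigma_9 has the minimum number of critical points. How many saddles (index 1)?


A perfect Morse function has m_k = b_k.
For Sigma_9: b_0=1, b_1=2g=18, b_2=1.
Saddles m_1 = 2g = 18

18


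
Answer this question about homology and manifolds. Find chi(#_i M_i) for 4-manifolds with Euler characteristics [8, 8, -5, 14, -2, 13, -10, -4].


For n-manifolds: chi(A#B) = chi(A) + chi(B) - chi(S^4).
chi(S^4) = 1 + (-1)^4 = 2.
chi(#) = (sum chi_i) - (8-1)*chi(S^4) = 22 - 7*2 = 8

8


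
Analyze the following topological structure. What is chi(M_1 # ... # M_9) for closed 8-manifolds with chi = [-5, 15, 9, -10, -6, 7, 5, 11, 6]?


For n-manifolds: chi(A#B) = chi(A) + chi(B) - chi(S^8).
chi(S^8) = 1 + (-1)^8 = 2.
chi(#) = (sum chi_i) - (9-1)*chi(S^8) = 32 - 8*2 = 16

16


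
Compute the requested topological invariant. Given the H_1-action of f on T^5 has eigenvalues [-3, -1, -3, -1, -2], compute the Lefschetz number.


For a torus self-map: L(f) = det(I - A) where A acts on H_1.
L(f) = (1--3) * (1--1) * (1--3) * (1--1) * (1--2) = 4 * 2 * 4 * 2 * 3 = 192

192


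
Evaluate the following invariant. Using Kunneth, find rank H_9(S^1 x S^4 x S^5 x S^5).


Each S^d has Poincare polynomial 1 + t^d.
The product S^1 x S^4 x S^5 x S^5 has Poincare polynomial prod(1+t^d_i).
Expanding: b_0=1, b_1=1, b_4=1, b_5=3, b_6=2, b_9=2, b_10=3, b_11=1, b_14=1, b_15=1.
b_9 = 2

2


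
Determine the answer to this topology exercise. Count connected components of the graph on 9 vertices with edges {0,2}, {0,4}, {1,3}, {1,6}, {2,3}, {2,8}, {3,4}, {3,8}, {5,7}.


Run DFS/union-find over 9 vertices.
V = 9, E = 9.
Number of components = 2

2


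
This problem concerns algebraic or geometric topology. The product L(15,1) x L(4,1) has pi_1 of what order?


pi_1(X x Y) = pi_1(X) x pi_1(Y).
pi_1(L(15,1)) = Z/15, pi_1(L(4,1)) = Z/4.
|Z/15 x Z/4| = 15 * 4 = 60

60


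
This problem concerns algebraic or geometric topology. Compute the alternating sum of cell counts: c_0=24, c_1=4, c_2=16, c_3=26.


chi = sum_k (-1)^k c_k.
= (-1)^0*24 + (-1)^1*4 + (-1)^2*16 + (-1)^3*26
= (24) + (-4) + (16) + (-26)
= 10

10


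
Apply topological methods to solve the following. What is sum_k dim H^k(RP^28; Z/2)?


H^k(RP^28; Z/2) = Z/2 for each 0 <= k <= 28.
Total dimension = 28 + 1 = 29

29


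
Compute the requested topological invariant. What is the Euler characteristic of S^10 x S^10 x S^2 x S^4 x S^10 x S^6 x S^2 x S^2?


chi is multiplicative: chi(X x Y) = chi(X) chi(Y).
Each even-dim sphere has chi = 2. There are 8 factors.
chi = 2^8 = 256

256


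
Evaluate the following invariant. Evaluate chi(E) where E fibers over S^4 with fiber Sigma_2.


chi(S^4) = 2 (n even), chi(Sigma_2) = 2 - 2*2 = -2.
chi(E) = 2 * (-2) = -4

-4


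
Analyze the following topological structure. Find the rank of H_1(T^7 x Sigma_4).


pi_1(A x B) = pi_1(A) x pi_1(B); rank of abelianization = b_1.
b_1(T^7) = 7, b_1(Sigma_4) = 2*4 = 8.
b_1(product) = 7 + 8 = 15

15


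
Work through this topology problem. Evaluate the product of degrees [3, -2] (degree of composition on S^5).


Degree is multiplicative: deg(composition) = product of degrees.
= (3) * (-2) = -6

-6


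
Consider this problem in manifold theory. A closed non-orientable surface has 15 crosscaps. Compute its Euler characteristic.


For a non-orientable closed surface with k crosscaps: chi = 2 - k.
Here k = 15.
chi = 2 - 15 = -13

-13


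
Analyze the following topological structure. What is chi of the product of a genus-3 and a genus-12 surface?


chi(Sigma_3) = 2 - 2*3 = -4
chi(Sigma_12) = 2 - 2*12 = -22
chi(product) = (-4) * (-22) = 88

88


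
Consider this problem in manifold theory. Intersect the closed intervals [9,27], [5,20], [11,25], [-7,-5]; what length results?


Intersection = [max(a_i), min(b_i)] = [11, -5].
Since 11 > -5, the intersection is empty.
Length = 0

0


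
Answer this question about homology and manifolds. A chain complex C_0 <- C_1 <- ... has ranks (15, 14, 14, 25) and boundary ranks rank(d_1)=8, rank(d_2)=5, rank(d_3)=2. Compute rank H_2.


rank H_k = rank(ker d_k) - rank(im d_{k+1}).
rank(ker d_2) = rank(C_2) - rank(d_2) = 14 - 5 = 9.
rank(im d_{2+1}) = 2.
rank H_2 = 9 - 2 = 7

7


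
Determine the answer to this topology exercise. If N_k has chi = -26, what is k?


chi = 2 - k for closed non-orientable surfaces with k crosscaps.
-26 = 2 - k
k = 2 - (-26) = 28

28


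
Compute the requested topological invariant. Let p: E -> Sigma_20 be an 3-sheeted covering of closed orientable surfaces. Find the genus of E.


For an n-sheeted cover: chi(E) = n * chi(B).
chi(Sigma_20) = 2 - 2*20 = -38.
chi(E) = 3 * (-38) = -114.
genus(E) = (2 - chi(E))/2 = (2 - (-114))/2 = 116/2 = 58

58


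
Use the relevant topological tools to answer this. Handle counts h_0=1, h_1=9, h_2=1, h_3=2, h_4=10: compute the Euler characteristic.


Handles of index k contribute (-1)^k to chi (same as CW cells).
chi = (1) + (-9) + (1) + (-2) + (10) = 1

1


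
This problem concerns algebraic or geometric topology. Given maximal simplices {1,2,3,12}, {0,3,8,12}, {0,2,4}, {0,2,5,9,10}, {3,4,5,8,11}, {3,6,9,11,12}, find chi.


Enumerate all faces; f-vector: f_0=12, f_1=40, f_2=39, f_3=17, f_4=3.
chi = sum (-1)^k f_k = -3

-3


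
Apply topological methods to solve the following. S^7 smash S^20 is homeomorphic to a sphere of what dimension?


S^m ^ S^n = S^{m+n}.
k = 7 + 20 = 27

27


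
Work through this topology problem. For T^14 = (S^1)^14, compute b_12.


By the Kunneth formula, b_k(T^n) = C(n,k).
b_12(T^14) = C(14,12).
C(14,12) = 14!/(12!*2!) = 91

91


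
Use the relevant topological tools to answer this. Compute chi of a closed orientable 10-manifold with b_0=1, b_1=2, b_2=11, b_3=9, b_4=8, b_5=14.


By Poincare duality b_k = b_{10-k}, so full Betti numbers: b_0=1, b_1=2, b_2=11, b_3=9, b_4=8, b_5=14, b_6=8, b_7=9, b_8=11, b_9=2, b_10=1.
chi = sum (-1)^k b_k = 4

4


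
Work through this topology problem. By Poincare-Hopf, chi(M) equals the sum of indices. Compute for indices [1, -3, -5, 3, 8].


Poincare-Hopf: chi(M) = sum of indices of zeros.
chi = (1) + (-3) + (-5) + (3) + (8) = 4

4


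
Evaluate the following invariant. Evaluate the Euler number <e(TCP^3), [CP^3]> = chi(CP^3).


For any closed oriented manifold, <e(TM),[M]> = chi(M).
chi(CP^3) = 3+1 = 4

4


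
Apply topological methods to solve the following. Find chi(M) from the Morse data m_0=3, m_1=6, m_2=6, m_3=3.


Morse theory: chi(M) = sum_k (-1)^k m_k where m_k = #(index-k critical points).
= (3) + (-6) + (6) + (-3) = 0

0


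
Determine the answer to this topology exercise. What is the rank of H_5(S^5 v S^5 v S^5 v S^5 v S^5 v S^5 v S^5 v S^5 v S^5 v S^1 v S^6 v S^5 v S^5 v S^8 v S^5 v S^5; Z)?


For a wedge of spheres, H_k (k>0) is free on one generator per sphere of dimension k.
Spheres of dimension 5: count = 13.
b_5 = 13

13


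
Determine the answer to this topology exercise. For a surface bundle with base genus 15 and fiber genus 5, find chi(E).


For a fiber bundle F -> E -> B (with CW structure): chi(E) = chi(B) * chi(F).
chi(Sigma_15) = -28, chi(Sigma_5) = -8.
chi(E) = (-28) * (-8) = 224

224


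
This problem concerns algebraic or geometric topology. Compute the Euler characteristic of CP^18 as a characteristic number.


For any closed oriented manifold, <e(TM),[M]> = chi(M).
chi(CP^18) = 18+1 = 19

19


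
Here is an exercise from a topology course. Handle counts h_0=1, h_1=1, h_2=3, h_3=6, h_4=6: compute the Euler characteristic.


Handles of index k contribute (-1)^k to chi (same as CW cells).
chi = (1) + (-1) + (3) + (-6) + (6) = 3

3


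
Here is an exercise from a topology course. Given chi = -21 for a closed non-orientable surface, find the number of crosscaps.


chi = 2 - k for closed non-orientable surfaces with k crosscaps.
-21 = 2 - k
k = 2 - (-21) = 23

23


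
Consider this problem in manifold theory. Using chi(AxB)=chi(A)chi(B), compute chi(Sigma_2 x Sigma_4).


chi(Sigma_2) = 2 - 2*2 = -2
chi(Sigma_4) = 2 - 2*4 = -6
chi(product) = (-2) * (-6) = 12

12


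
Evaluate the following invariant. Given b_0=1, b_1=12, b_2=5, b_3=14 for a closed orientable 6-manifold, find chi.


By Poincare duality b_k = b_{6-k}, so full Betti numbers: b_0=1, b_1=12, b_2=5, b_3=14, b_4=5, b_5=12, b_6=1.
chi = sum (-1)^k b_k = -26

-26


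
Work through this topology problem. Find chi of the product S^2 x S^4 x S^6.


chi is multiplicative: chi(X x Y) = chi(X) chi(Y).
Each even-dim sphere has chi = 2. There are 3 factors.
chi = 2^3 = 8

8


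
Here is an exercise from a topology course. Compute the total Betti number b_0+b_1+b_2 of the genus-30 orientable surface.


For Sigma_30: b_0 = 1, b_1 = 2g = 60, b_2 = 1.
Total = 1 + 60 + 1 = 62

62


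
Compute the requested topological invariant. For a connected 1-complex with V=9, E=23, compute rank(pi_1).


For a connected graph: rank(pi_1) = b_1 = E - V + 1 = 1 - chi.
chi = V - E = 9 - 23 = -14.
rank = 1 - (-14) = 23 - 9 + 1 = 15

15


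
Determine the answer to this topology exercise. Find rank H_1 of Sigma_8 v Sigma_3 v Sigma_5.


For a wedge X v Y: reduced H_k(X v Y) = H_k(X) + H_k(Y).
Each Sigma_g contributes b_1 = 2g.
b_1 = 16 + 6 + 10 = 32

32


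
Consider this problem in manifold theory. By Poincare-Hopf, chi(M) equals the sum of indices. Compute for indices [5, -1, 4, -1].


Poincare-Hopf: chi(M) = sum of indices of zeros.
chi = (5) + (-1) + (4) + (-1) = 7

7


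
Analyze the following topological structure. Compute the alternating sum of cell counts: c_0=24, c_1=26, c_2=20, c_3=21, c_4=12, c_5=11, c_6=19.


chi = sum_k (-1)^k c_k.
= (-1)^0*24 + (-1)^1*26 + (-1)^2*20 + (-1)^3*21 + (-1)^4*12 + (-1)^5*11 + (-1)^6*19
= (24) + (-26) + (20) + (-21) + (12) + (-11) + (19)
= 17

17


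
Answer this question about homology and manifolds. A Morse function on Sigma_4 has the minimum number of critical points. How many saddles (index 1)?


A perfect Morse function has m_k = b_k.
For Sigma_4: b_0=1, b_1=2g=8, b_2=1.
Saddles m_1 = 2g = 8

8


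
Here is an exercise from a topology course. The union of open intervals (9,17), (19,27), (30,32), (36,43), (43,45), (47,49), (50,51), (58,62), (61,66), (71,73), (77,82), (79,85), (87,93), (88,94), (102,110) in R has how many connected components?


Sort and merge overlapping open intervals.
Merged: (9,17), (19,27), (30,32), (36,43), (43,45), (47,49), (50,51), (58,66), (71,73), (77,85), (87,94), (102,110).
Number of components = 12

12


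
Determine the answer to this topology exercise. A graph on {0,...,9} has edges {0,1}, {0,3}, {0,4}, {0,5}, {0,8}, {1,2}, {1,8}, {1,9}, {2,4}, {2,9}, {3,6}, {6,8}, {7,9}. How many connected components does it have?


Run DFS/union-find over 10 vertices.
V = 10, E = 13.
Number of components = 1

1


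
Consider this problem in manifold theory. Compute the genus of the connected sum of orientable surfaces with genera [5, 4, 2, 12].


Genus is additive under connected sum of orientable surfaces.
g = 5 + 4 + 2 + 12 = 23

23


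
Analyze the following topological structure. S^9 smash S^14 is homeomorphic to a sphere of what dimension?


S^m ^ S^n = S^{m+n}.
k = 9 + 14 = 23

23


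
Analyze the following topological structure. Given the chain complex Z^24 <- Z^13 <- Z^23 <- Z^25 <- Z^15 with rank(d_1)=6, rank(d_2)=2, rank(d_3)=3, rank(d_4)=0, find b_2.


rank H_k = rank(ker d_k) - rank(im d_{k+1}).
rank(ker d_2) = rank(C_2) - rank(d_2) = 23 - 2 = 21.
rank(im d_{2+1}) = 3.
rank H_2 = 21 - 3 = 18

18


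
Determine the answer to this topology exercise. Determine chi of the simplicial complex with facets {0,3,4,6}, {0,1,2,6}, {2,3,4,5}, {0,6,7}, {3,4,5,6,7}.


Enumerate all faces; f-vector: f_0=8, f_1=22, f_2=21, f_3=8, f_4=1.
chi = sum (-1)^k f_k = 0

0


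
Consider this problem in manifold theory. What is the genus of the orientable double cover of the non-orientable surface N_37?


chi(N_37) = 2 - 37 = -35.
Double cover: chi(Sigma_g) = 2 * chi(N_37) = 2*(-35) = -70.
2 - 2g = -70, so g = (2 - (-70))/2 = 72/2 = 36

36


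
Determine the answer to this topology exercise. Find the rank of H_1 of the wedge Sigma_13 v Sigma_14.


For a wedge: H_1(A v B) = H_1(A) + H_1(B).
b_1(Sigma_13) = 26, b_1(Sigma_14) = 28.
b_1 = 26 + 28 = 54

54


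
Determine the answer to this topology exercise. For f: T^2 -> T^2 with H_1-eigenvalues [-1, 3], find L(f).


For a torus self-map: L(f) = det(I - A) where A acts on H_1.
L(f) = (1--1) * (1-3) = 2 * -2 = -4

-4


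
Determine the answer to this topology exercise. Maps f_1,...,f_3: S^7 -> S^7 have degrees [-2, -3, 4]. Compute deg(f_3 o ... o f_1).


Degree is multiplicative: deg(composition) = product of degrees.
= (-2) * (-3) * (4) = 24

24


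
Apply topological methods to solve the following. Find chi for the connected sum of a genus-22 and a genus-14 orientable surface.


chi(Sigma_22) = 2 - 2*22 = -42
chi(Sigma_14) = 2 - 2*14 = -26
For surfaces: chi(A#B) = chi(A) + chi(B) - 2.
chi = -42 + -26 - 2 = -70

-70


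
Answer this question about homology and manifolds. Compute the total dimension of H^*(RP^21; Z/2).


H^k(RP^21; Z/2) = Z/2 for each 0 <= k <= 21.
Total dimension = 21 + 1 = 22

22


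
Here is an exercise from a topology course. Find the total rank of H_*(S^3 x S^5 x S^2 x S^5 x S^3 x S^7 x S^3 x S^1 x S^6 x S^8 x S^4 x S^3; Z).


Total Betti number is multiplicative under products.
Each S^d (d>=1) has total Betti number 2.
There are 12 sphere factors.
Total = 2^12 = 4096

4096


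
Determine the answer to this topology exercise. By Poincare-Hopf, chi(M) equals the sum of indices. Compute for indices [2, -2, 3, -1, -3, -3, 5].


Poincare-Hopf: chi(M) = sum of indices of zeros.
chi = (2) + (-2) + (3) + (-1) + (-3) + (-3) + (5) = 1

1


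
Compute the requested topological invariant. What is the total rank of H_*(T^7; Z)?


b_k(T^7) = C(7,k), so the sum over k is sum_k C(7,k) = 2^7.
Total = 2^7 = 128

128


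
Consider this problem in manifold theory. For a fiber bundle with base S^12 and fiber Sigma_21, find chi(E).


chi(S^12) = 2 (n even), chi(Sigma_21) = 2 - 2*21 = -40.
chi(E) = 2 * (-40) = -80

-80


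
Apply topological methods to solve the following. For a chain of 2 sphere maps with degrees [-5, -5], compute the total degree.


Degree is multiplicative: deg(composition) = product of degrees.
= (-5) * (-5) = 25

25


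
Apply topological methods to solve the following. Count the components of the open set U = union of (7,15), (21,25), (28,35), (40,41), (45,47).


Sort and merge overlapping open intervals.
Merged: (7,15), (21,25), (28,35), (40,41), (45,47).
Number of components = 5

5


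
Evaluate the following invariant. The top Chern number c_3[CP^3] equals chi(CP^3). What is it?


For any closed oriented manifold, <e(TM),[M]> = chi(M).
chi(CP^3) = 3+1 = 4

4


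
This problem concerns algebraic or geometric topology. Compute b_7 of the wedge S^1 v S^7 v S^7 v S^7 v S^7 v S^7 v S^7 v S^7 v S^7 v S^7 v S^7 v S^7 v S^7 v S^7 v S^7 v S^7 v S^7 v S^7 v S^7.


For a wedge of spheres, H_k (k>0) is free on one generator per sphere of dimension k.
Spheres of dimension 7: count = 18.
b_7 = 18

18


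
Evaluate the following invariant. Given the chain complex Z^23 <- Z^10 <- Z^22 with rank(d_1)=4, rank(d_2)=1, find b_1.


rank H_k = rank(ker d_k) - rank(im d_{k+1}).
rank(ker d_1) = rank(C_1) - rank(d_1) = 10 - 4 = 6.
rank(im d_{1+1}) = 1.
rank H_1 = 6 - 1 = 5

5


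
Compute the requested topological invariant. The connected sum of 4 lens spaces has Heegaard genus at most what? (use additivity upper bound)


Heegaard genus satisfies g(A#B) <= g(A) + g(B).
Each lens space has g = 1.
Upper bound: 4 * 1 = 4

4


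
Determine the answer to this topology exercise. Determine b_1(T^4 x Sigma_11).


pi_1(A x B) = pi_1(A) x pi_1(B); rank of abelianization = b_1.
b_1(T^4) = 4, b_1(Sigma_11) = 2*11 = 22.
b_1(product) = 4 + 22 = 26

26


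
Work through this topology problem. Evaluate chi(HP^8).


HP^8 has one cell in each dimension 0, 4, ..., 4*8 (8+1 cells, all even-dim).
chi = 8 + 1 = 9

9


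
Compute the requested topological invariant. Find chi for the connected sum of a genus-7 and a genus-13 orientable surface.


chi(Sigma_7) = 2 - 2*7 = -12
chi(Sigma_13) = 2 - 2*13 = -24
For surfaces: chi(A#B) = chi(A) + chi(B) - 2.
chi = -12 + -24 - 2 = -38

-38


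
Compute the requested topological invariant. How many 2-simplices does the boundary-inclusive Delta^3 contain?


Delta^3 has 3+1 vertices. A 2-face is a choice of 2+1 vertices.
f_2 = C(3+1, 2+1) = C(4,3) = 4

4


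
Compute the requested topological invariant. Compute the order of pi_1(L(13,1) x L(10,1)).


pi_1(X x Y) = pi_1(X) x pi_1(Y).
pi_1(L(13,1)) = Z/13, pi_1(L(10,1)) = Z/10.
|Z/13 x Z/10| = 13 * 10 = 130

130


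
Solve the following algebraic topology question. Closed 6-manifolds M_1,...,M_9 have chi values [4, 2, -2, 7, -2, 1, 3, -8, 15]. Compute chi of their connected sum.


For n-manifolds: chi(A#B) = chi(A) + chi(B) - chi(S^6).
chi(S^6) = 1 + (-1)^6 = 2.
chi(#) = (sum chi_i) - (9-1)*chi(S^6) = 20 - 8*2 = 4

4


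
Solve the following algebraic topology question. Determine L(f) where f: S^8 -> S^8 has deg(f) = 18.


On S^8: L(f) = tr(f_0*) + (-1)^8 tr(f_8*) = 1 + (-1)^8 * deg(f).
L(f) = 1 + (-1)^8 * 18 = 1 + 18 = 19

19


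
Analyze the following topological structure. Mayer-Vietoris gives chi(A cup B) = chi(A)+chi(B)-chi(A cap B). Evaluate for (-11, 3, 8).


chi(A cup B) = chi(A) + chi(B) - chi(A cap B)
= -11 + (3) - (8)
= -16

-16


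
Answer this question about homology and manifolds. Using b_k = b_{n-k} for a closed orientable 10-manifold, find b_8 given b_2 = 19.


Poincare duality for closed orientable n-manifolds: b_k = b_{n-k}.
Here n = 10, so b_8 = b_2 = 19

19


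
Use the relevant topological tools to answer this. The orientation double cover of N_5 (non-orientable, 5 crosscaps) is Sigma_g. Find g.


chi(N_5) = 2 - 5 = -3.
Double cover: chi(Sigma_g) = 2 * chi(N_5) = 2*(-3) = -6.
2 - 2g = -6, so g = (2 - (-6))/2 = 8/2 = 4

4


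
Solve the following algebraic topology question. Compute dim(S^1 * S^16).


Join of spheres: S^m * S^n = S^{m+n+1}.
dim = 1 + 16 + 1 = 18

18


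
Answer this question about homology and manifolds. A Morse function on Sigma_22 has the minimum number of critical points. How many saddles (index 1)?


A perfect Morse function has m_k = b_k.
For Sigma_22: b_0=1, b_1=2g=44, b_2=1.
Saddles m_1 = 2g = 44

44


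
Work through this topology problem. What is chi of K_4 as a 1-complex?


K_4: V = 4, E = C(4,2) = 6.
chi = V - E = 4 - 6 = -2

-2


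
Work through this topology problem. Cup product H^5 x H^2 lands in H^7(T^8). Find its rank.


Cup product: H^p x H^q -> H^{p+q}; here p+q = 5+2 = 7.
rank H^k(T^n) = C(n,k).
C(8,7) = 8

8


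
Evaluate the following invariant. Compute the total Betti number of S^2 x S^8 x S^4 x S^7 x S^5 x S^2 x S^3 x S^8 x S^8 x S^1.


Total Betti number is multiplicative under products.
Each S^d (d>=1) has total Betti number 2.
There are 10 sphere factors.
Total = 2^10 = 1024

1024


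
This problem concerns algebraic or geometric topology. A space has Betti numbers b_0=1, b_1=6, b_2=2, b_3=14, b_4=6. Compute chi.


chi = sum_k (-1)^k b_k.
= (1) + (-6) + (2) + (-14) + (6)
= -11

-11


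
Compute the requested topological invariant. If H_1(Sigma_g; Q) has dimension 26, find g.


For a closed orientable surface: b_1 = 2g.
26 = 2g
g = 26 / 2 = 13

13


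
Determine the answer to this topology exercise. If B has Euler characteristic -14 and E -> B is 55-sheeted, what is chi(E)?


For a finite covering: chi(E) = (number of sheets) * chi(B).
chi(E) = 55 * (-14) = -770

-770


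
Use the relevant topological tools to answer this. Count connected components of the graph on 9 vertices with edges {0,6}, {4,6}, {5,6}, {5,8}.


Run DFS/union-find over 9 vertices.
V = 9, E = 4.
Number of components = 5

5


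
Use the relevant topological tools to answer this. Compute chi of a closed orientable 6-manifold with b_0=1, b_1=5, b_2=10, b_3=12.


By Poincare duality b_k = b_{6-k}, so full Betti numbers: b_0=1, b_1=5, b_2=10, b_3=12, b_4=10, b_5=5, b_6=1.
chi = sum (-1)^k b_k = 0

0


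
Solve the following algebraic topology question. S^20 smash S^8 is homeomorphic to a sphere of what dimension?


S^m ^ S^n = S^{m+n}.
k = 20 + 8 = 28

28


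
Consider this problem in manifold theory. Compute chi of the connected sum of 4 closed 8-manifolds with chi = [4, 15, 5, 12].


For n-manifolds: chi(A#B) = chi(A) + chi(B) - chi(S^8).
chi(S^8) = 1 + (-1)^8 = 2.
chi(#) = (sum chi_i) - (4-1)*chi(S^8) = 36 - 3*2 = 30

30


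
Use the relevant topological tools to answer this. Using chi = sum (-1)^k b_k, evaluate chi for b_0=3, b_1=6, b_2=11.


chi = sum_k (-1)^k b_k.
= (3) + (-6) + (11)
= 8

8


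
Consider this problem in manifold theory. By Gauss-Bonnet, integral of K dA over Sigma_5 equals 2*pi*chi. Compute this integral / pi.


Gauss-Bonnet: integral K dA = 2*pi*chi(M).
chi(Sigma_5) = 2 - 2*5 = -8.
(integral K dA)/pi = 2*chi = 2*(-8) = -16

-16


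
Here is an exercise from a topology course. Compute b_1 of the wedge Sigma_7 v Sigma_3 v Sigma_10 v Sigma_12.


For a wedge X v Y: reduced H_k(X v Y) = H_k(X) + H_k(Y).
Each Sigma_g contributes b_1 = 2g.
b_1 = 14 + 6 + 20 + 24 = 64

64


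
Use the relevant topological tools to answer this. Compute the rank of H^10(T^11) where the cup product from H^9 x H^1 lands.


Cup product: H^p x H^q -> H^{p+q}; here p+q = 9+1 = 10.
rank H^k(T^n) = C(n,k).
C(11,10) = 11

11


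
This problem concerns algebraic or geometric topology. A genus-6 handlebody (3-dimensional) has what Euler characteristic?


A genus-g handlebody deformation retracts to a wedge of g circles.
chi(vee_g S^1) = 1 - g.
chi(H_6) = 1 - 6 = -5

-5


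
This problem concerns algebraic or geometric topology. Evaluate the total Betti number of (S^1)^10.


b_k(T^10) = C(10,k), so the sum over k is sum_k C(10,k) = 2^10.
Total = 2^10 = 1024

1024


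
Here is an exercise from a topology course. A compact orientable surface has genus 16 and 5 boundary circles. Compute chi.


For a compact orientable surface with genus g and b boundary components: chi = 2 - 2g - b.
chi = 2 - 2*16 - 5 = 2 - 32 - 5 = -35

-35


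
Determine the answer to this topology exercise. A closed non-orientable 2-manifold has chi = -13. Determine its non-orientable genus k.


chi = 2 - k for closed non-orientable surfaces with k crosscaps.
-13 = 2 - k
k = 2 - (-13) = 15

15


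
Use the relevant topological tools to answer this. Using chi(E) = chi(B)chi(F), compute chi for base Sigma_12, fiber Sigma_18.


For a fiber bundle F -> E -> B (with CW structure): chi(E) = chi(B) * chi(F).
chi(Sigma_12) = -22, chi(Sigma_18) = -34.
chi(E) = (-22) * (-34) = 748

748


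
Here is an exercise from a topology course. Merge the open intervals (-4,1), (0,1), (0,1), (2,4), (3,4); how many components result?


Sort and merge overlapping open intervals.
Merged: (-4,1), (2,4).
Number of components = 2

2


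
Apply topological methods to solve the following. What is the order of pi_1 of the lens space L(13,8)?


pi_1(L(p,q)) = Z/pZ for any q coprime to p.
|pi_1(L(13,8))| = 13

13


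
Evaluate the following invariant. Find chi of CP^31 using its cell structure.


CP^31 has one cell in each even dimension 0, 2, ..., 2*31 (31+1 cells total).
All cells are even-dimensional, so chi = number of cells.
chi = 31 + 1 = 32

32


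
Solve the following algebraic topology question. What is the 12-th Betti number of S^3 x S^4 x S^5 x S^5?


Each S^d has Poincare polynomial 1 + t^d.
The product S^3 x S^4 x S^5 x S^5 has Poincare polynomial prod(1+t^d_i).
Expanding: b_0=1, b_3=1, b_4=1, b_5=2, b_7=1, b_8=2, b_9=2, b_10=1, b_12=2, b_13=1, b_14=1, b_17=1.
b_12 = 2

2


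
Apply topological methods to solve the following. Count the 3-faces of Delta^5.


Delta^5 has 5+1 vertices. A 3-face is a choice of 3+1 vertices.
f_3 = C(5+1, 3+1) = C(6,4) = 15

15


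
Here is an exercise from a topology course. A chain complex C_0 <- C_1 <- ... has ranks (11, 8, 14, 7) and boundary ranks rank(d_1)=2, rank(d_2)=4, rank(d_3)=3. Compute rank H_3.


rank H_k = rank(ker d_k) - rank(im d_{k+1}).
rank(ker d_3) = rank(C_3) - rank(d_3) = 7 - 3 = 4.
rank(im d_{3+1}) = 0.
rank H_3 = 4 - 0 = 4

4


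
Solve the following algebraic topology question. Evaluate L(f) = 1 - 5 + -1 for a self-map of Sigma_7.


L(f) = tr(f_0*) - tr(f_1*) + tr(f_2*).
= 1 - (5) + (-1)
= -5

-5


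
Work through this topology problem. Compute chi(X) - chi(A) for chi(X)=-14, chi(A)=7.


Relative Euler characteristic: chi(X, A) = chi(X) - chi(A).
= -14 - (7) = -21

-21


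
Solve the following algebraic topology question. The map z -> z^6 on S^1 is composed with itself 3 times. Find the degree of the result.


deg(f) = 6. Degree is multiplicative: deg(f^3) = (deg f)^3.
deg(f^3) = (6)^3 = 216

216


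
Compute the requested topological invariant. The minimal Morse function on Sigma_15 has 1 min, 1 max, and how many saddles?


A perfect Morse function has m_k = b_k.
For Sigma_15: b_0=1, b_1=2g=30, b_2=1.
Saddles m_1 = 2g = 30

30


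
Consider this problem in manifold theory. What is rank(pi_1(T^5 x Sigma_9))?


pi_1(A x B) = pi_1(A) x pi_1(B); rank of abelianization = b_1.
b_1(T^5) = 5, b_1(Sigma_9) = 2*9 = 18.
b_1(product) = 5 + 18 = 23

23


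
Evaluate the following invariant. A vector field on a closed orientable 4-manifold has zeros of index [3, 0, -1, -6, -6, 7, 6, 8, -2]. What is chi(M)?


Poincare-Hopf: chi(M) = sum of indices of zeros.
chi = (3) + (0) + (-1) + (-6) + (-6) + (7) + (6) + (8) + (-2) = 9

9


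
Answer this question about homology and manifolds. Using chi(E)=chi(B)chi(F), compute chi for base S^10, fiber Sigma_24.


chi(S^10) = 2 (n even), chi(Sigma_24) = 2 - 2*24 = -46.
chi(E) = 2 * (-46) = -92

-92


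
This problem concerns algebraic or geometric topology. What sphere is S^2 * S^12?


Join of spheres: S^m * S^n = S^{m+n+1}.
dim = 2 + 12 + 1 = 15

15


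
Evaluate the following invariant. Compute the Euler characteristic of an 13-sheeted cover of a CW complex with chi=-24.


For a finite covering: chi(E) = (number of sheets) * chi(B).
chi(E) = 13 * (-24) = -312

-312


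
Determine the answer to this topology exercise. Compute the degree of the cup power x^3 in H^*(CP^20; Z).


|x| = 2 in H^*(CP^n).
|x^3| = 3 * |x| = 3 * 2 = 6

6


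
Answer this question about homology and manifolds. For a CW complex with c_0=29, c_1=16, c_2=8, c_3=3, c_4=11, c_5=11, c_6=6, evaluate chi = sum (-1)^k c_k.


chi = sum_k (-1)^k c_k.
= (-1)^0*29 + (-1)^1*16 + (-1)^2*8 + (-1)^3*3 + (-1)^4*11 + (-1)^5*11 + (-1)^6*6
= (29) + (-16) + (8) + (-3) + (11) + (-11) + (6)
= 24

24


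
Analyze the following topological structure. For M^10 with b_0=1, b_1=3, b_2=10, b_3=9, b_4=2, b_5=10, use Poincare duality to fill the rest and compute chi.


By Poincare duality b_k = b_{10-k}, so full Betti numbers: b_0=1, b_1=3, b_2=10, b_3=9, b_4=2, b_5=10, b_6=2, b_7=9, b_8=10, b_9=3, b_10=1.
chi = sum (-1)^k b_k = -8

-8


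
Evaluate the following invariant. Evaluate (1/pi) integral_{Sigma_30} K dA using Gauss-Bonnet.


Gauss-Bonnet: integral K dA = 2*pi*chi(M).
chi(Sigma_30) = 2 - 2*30 = -58.
(integral K dA)/pi = 2*chi = 2*(-58) = -116

-116


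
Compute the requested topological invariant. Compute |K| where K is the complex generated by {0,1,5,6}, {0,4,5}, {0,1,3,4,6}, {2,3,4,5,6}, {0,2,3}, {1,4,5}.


Each maximal simplex on m vertices has 2^m - 1 nonempty faces.
Take the union (dedupe shared faces).
Total distinct faces = 65

65


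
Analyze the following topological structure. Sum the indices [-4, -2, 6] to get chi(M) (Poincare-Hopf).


Poincare-Hopf: chi(M) = sum of indices of zeros.
chi = (-4) + (-2) + (6) = 0

0


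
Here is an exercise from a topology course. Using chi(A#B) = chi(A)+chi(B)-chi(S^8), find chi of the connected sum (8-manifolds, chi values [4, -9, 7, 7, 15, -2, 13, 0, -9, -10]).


For n-manifolds: chi(A#B) = chi(A) + chi(B) - chi(S^8).
chi(S^8) = 1 + (-1)^8 = 2.
chi(#) = (sum chi_i) - (10-1)*chi(S^8) = 16 - 9*2 = -2

-2


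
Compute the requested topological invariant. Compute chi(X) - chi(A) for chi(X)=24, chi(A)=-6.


Relative Euler characteristic: chi(X, A) = chi(X) - chi(A).
= 24 - (-6) = 30

30


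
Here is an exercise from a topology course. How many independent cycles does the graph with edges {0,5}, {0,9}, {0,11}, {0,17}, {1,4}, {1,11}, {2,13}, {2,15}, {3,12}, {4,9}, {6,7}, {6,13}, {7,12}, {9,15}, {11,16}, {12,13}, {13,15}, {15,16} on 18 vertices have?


b_1 = E - V + (number of components).
E = 18, V = 18, components = 4.
b_1 = 18 - 18 + 4 = 4

4


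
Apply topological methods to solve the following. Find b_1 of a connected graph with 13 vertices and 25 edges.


For a connected graph: rank(pi_1) = b_1 = E - V + 1 = 1 - chi.
chi = V - E = 13 - 25 = -12.
rank = 1 - (-12) = 25 - 13 + 1 = 13

13


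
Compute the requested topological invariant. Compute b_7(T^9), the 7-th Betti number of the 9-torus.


By the Kunneth formula, b_k(T^n) = C(n,k).
b_7(T^9) = C(9,7).
C(9,7) = 9!/(7!*2!) = 36

36
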